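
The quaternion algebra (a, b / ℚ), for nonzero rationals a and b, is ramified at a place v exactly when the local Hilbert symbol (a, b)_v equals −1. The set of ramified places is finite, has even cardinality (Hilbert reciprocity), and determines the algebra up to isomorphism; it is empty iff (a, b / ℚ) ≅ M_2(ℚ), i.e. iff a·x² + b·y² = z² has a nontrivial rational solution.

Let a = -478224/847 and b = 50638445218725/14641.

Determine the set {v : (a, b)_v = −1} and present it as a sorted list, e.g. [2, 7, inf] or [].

(a, b) ≡ (-287, 861) mod (ℚ^×)²; places V = {2, 3, 5, 7, 11, 13, 41, ∞}.
(a,b)_2: α=4, β=0; u≡1, v≡5 (mod 8); ε(u)ε(v)=0·0, αω(v)=4·1, βω(u)=0·0; sum ≡ 0  ⇒  +1.
(a,b)_3: α=6, u≡1; β=1, v≡2 (mod 3); (1|3)=+1, (2|3)=-1; sign (−1)^0·+1^1·-1^6 = +1.
(a,b)_11: α=-2, u≡8; β=-4, v≡1 (mod 11); (8|11)=-1, (1|11)=+1; sign (−1)^0·-1^-4·+1^-2 = +1.
(a,b)_5: α=0, u≡3; β=2, v≡4 (mod 5); (3|5)=-1, (4|5)=+1; sign (−1)^0·-1^2·+1^0 = +1.
(a,b)_13: α=0, u≡10; β=4, v≡12 (mod 13); (10|13)=+1, (12|13)=+1; sign (−1)^0·+1^4·+1^0 = +1.
(a,b)_∞: sgn(-287)=−, sgn(861)=+, so +1.
(a,b)_7: α=-1, u≡1; β=3, v≡4 (mod 7); (1|7)=+1, (4|7)=+1; sign (−1)^1·+1^3·+1^-1 = -1.
(a,b)_41: α=1, u≡19; β=3, v≡10 (mod 41); (19|41)=-1, (10|41)=+1; sign (−1)^0·-1^3·+1^1 = -1.
Ram(-287, 861) = {7, 41}; no ℚ_7-point on the conic.

[7, 41]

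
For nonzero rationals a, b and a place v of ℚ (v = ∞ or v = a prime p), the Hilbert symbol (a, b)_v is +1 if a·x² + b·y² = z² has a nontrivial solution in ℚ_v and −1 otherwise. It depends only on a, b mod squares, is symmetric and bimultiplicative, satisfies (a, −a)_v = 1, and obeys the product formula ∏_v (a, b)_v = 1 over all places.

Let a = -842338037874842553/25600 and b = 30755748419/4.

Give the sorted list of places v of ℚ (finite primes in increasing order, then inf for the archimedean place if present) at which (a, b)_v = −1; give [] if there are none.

[2, 3]

Mod squares: a ≡ -57, b ≡ 11. Check v ∈ {∞, 2, 3, 5, 11, 19, 23}.
v=23: a=23^2·(≡12), b=23^2·(≡20) mod 23; (12|23)=+1, (20|23)=-1; (−1)^{2·2·11}·(+1)^2·(-1)^2 = +1.
v=∞: -57 < 0 and 11 > 0  ⇒  (a,b)_∞ = +1.
v=19: a=19^5·(≡9), b=19^2·(≡9) mod 19; (9|19)=+1, (9|19)=+1; (−1)^{5·2·9}·(+1)^2·(+1)^5 = +1.
v=5: a=5^-2·(≡3), b=5^0·(≡1) mod 5; (3|5)=-1, (1|5)=+1; (−1)^{-2·0·2}·(-1)^0·(+1)^-2 = +1.
v=3: a=3^1·(≡2), b=3^0·(≡2) mod 3; (2|3)=-1, (2|3)=-1; (−1)^{1·0·1}·(-1)^0·(-1)^1 = -1.
v=11: a=11^8·(≡1), b=11^5·(≡5) mod 11; (1|11)=+1, (5|11)=+1; (−1)^{8·5·5}·(+1)^5·(+1)^8 = +1.
v=2: v_2(a)=-10, v_2(b)=-2; units ≡ 7, 3 (mod 8); ε·ε+αω+βω = 1·1+-10·1+-2·0 ≡ 1  ⇒  (a,b)_2 = -1.
|Ram(-57, 11)| = 2, even; anisotropic at {2, 3}.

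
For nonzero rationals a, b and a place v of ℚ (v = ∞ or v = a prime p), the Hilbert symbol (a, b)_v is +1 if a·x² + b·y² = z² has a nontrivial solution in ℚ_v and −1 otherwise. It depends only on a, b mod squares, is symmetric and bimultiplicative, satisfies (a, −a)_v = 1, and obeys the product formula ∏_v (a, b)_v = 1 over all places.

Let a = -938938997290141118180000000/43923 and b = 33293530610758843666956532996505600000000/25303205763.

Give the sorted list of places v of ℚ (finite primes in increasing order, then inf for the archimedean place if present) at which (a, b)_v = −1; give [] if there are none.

[2, 5, 17, 19, 29, 31]

Mod squares: a ≡ -8835, b ≡ 56202. Check v ∈ {∞, 2, 3, 5, 7, 11, 13, 17, 19, 23, 29, 31}.
v=13: a=13^2·(≡5), b=13^2·(≡4) mod 13; (5|13)=-1, (4|13)=+1; (−1)^{2·2·6}·(-1)^2·(+1)^2 = +1.
v=∞: -8835 < 0 and 56202 > 0  ⇒  (a,b)_∞ = +1.
v=17: a=17^2·(≡6), b=17^5·(≡4) mod 17; (6|17)=-1, (4|17)=+1; (−1)^{2·5·8}·(-1)^5·(+1)^2 = -1.
v=19: a=19^1·(≡2), b=19^1·(≡14) mod 19; (2|19)=-1, (14|19)=-1; (−1)^{1·1·9}·(-1)^1·(-1)^1 = -1.
v=31: a=31^3·(≡14), b=31^4·(≡13) mod 31; (14|31)=+1, (13|31)=-1; (−1)^{3·4·15}·(+1)^4·(-1)^3 = -1.
v=23: a=23^0·(≡17), b=23^-2·(≡3) mod 23; (17|23)=-1, (3|23)=+1; (−1)^{0·-2·11}·(-1)^-2·(+1)^0 = +1.
v=3: a=3^-1·(≡1), b=3^-3·(≡2) mod 3; (1|3)=+1, (2|3)=-1; (−1)^{-1·-3·1}·(+1)^-3·(-1)^-1 = +1.
v=7: a=7^4·(≡5), b=7^6·(≡6) mod 7; (5|7)=-1, (6|7)=-1; (−1)^{4·6·3}·(-1)^6·(-1)^4 = +1.
v=29: a=29^4·(≡14), b=29^5·(≡20) mod 29; (14|29)=-1, (20|29)=+1; (−1)^{4·5·14}·(-1)^5·(+1)^4 = -1.
v=11: a=11^-4·(≡1), b=11^-6·(≡4) mod 11; (1|11)=+1, (4|11)=+1; (−1)^{-4·-6·5}·(+1)^-6·(+1)^-4 = +1.
v=5: a=5^7·(≡2), b=5^8·(≡2) mod 5; (2|5)=-1, (2|5)=-1; (−1)^{7·8·2}·(-1)^8·(-1)^7 = -1.
v=2: v_2(a)=8, v_2(b)=23; units ≡ 5, 5 (mod 8); ε·ε+αω+βω = 0·0+8·1+23·1 ≡ 1  ⇒  (a,b)_2 = -1.
Ram(-8835, 56202) = {2, 5, 17, 19, 29, 31}; no ℚ_2-point on the conic.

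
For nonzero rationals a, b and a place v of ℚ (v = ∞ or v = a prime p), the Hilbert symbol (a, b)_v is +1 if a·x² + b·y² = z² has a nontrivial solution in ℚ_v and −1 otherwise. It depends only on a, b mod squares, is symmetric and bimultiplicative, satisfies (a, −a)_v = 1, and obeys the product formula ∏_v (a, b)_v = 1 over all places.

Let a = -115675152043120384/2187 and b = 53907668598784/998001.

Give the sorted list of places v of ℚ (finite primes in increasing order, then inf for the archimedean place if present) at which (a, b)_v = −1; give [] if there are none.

(a, b) ≡ (-67773, 8671) mod (ℚ^×)²; places V = {2, 3, 7, 11, 13, 19, 23, 29, 37, 41, 43, ∞}.
(a,b)_∞: sgn(-67773)=−, sgn(8671)=+, so +1.
(a,b)_29: α=1, u≡27; β=1, v≡7 (mod 29); (27|29)=-1, (7|29)=+1; sign (−1)^0·-1^1·+1^1 = -1.
(a,b)_3: α=-7, u≡2; β=-6, v≡1 (mod 3); (2|3)=-1, (1|3)=+1; sign (−1)^0·-1^-6·+1^-7 = +1.
(a,b)_23: α=2, u≡3; β=1, v≡18 (mod 23); (3|23)=+1, (18|23)=+1; sign (−1)^0·+1^1·+1^2 = +1.
(a,b)_7: α=0, u≡2; β=2, v≡3 (mod 7); (2|7)=+1, (3|7)=-1; sign (−1)^0·+1^2·-1^0 = +1.
(a,b)_19: α=1, u≡9; β=0, v≡4 (mod 19); (9|19)=+1, (4|19)=+1; sign (−1)^0·+1^0·+1^1 = +1.
(a,b)_13: α=2, u≡10; β=1, v≡9 (mod 13); (10|13)=+1, (9|13)=+1; sign (−1)^0·+1^1·+1^2 = +1.
(a,b)_43: α=2, u≡13; β=0, v≡5 (mod 43); (13|43)=+1, (5|43)=-1; sign (−1)^0·+1^0·-1^2 = +1.
(a,b)_41: α=1, u≡28; β=0, v≡25 (mod 41); (28|41)=-1, (25|41)=+1; sign (−1)^0·-1^0·+1^1 = +1.
(a,b)_37: α=0, u≡7; β=-2, v≡19 (mod 37); (7|37)=+1, (19|37)=-1; sign (−1)^0·+1^-2·-1^0 = +1.
(a,b)_11: α=2, u≡4; β=2, v≡1 (mod 11); (4|11)=+1, (1|11)=+1; sign (−1)^0·+1^2·+1^2 = +1.
(a,b)_2: α=8, β=20; u≡3, v≡7 (mod 8); ε(u)ε(v)=1·1, αω(v)=8·0, βω(u)=20·1; sum ≡ 1  ⇒  -1.
Ram(-67773, 8671) = {2, 29}; no ℚ_2-point on the conic.

[2, 29]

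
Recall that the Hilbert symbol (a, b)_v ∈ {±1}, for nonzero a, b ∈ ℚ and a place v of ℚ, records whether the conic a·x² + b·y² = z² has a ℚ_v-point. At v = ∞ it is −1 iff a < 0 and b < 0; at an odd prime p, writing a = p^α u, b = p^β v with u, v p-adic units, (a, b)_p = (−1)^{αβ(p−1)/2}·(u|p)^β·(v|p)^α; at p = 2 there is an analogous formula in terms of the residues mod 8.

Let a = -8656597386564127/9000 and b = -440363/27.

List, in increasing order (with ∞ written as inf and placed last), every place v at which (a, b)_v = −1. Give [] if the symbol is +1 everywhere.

[3, 7, 11, inf]

Mod squares: a ≡ -70, b ≡ -26961. Check v ∈ {∞, 2, 3, 5, 7, 11, 13, 19, 43}.
v=3: a=3^-2·(≡2), b=3^-3·(≡1) mod 3; (2|3)=-1, (1|3)=+1; (−1)^{-2·-3·1}·(-1)^-3·(+1)^-2 = -1.
v=∞: -70 < 0 and -26961 < 0  ⇒  (a,b)_∞ = -1.
v=5: a=5^-3·(≡4), b=5^0·(≡1) mod 5; (4|5)=+1, (1|5)=+1; (−1)^{-3·0·2}·(+1)^0·(+1)^-3 = +1.
v=13: a=13^2·(≡5), b=13^0·(≡12) mod 13; (5|13)=-1, (12|13)=+1; (−1)^{2·0·6}·(-1)^0·(+1)^2 = +1.
v=2: v_2(a)=-3, v_2(b)=0; units ≡ 5, 7 (mod 8); ε·ε+αω+βω = 0·1+-3·0+0·1 ≡ 0  ⇒  (a,b)_2 = +1.
v=19: a=19^2·(≡11), b=19^1·(≡17) mod 19; (11|19)=+1, (17|19)=+1; (−1)^{2·1·9}·(+1)^1·(+1)^2 = +1.
v=11: a=11^2·(≡8), b=11^1·(≡8) mod 11; (8|11)=-1, (8|11)=-1; (−1)^{2·1·5}·(-1)^1·(-1)^2 = -1.
v=43: a=43^4·(≡38), b=43^1·(≡30) mod 43; (38|43)=+1, (30|43)=-1; (−1)^{4·1·21}·(+1)^1·(-1)^4 = +1.
v=7: a=7^3·(≡4), b=7^2·(≡6) mod 7; (4|7)=+1, (6|7)=-1; (−1)^{3·2·3}·(+1)^2·(-1)^3 = -1.
(-70, -26961 / ℚ) ramifies at {3, 7, 11, ∞}: a division algebra.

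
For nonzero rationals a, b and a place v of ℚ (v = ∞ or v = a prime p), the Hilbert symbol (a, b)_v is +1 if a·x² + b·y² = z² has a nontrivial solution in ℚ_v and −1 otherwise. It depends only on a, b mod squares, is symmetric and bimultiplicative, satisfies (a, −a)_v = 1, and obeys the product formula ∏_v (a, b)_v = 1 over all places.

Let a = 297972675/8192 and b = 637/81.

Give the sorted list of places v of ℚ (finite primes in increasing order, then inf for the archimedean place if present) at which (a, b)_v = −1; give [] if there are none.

(a, b) ≡ (6006, 13) mod (ℚ^×)²; places V = {2, 3, 5, 7, 11, 13, ∞}.
(a,b)_2: α=-13, β=0; u≡3, v≡5 (mod 8); ε(u)ε(v)=1·0, αω(v)=-13·1, βω(u)=0·1; sum ≡ 1  ⇒  -1.
(a,b)_5: α=2, u≡1; β=0, v≡2 (mod 5); (1|5)=+1, (2|5)=-1; sign (−1)^0·+1^0·-1^2 = +1.
(a,b)_3: α=5, u≡1; β=-4, v≡1 (mod 3); (1|3)=+1, (1|3)=+1; sign (−1)^0·+1^-4·+1^5 = +1.
(a,b)_11: α=1, u≡7; β=0, v≡8 (mod 11); (7|11)=-1, (8|11)=-1; sign (−1)^0·-1^0·-1^1 = -1.
(a,b)_∞: sgn(6006)=+, sgn(13)=+, so +1.
(a,b)_7: α=3, u≡2; β=2, v≡5 (mod 7); (2|7)=+1, (5|7)=-1; sign (−1)^0·+1^2·-1^3 = -1.
(a,b)_13: α=1, u≡6; β=1, v≡12 (mod 13); (6|13)=-1, (12|13)=+1; sign (−1)^0·-1^1·+1^1 = -1.
(6006, 13 / ℚ) ramifies at {2, 7, 11, 13}: a division algebra.

[2, 7, 11, 13]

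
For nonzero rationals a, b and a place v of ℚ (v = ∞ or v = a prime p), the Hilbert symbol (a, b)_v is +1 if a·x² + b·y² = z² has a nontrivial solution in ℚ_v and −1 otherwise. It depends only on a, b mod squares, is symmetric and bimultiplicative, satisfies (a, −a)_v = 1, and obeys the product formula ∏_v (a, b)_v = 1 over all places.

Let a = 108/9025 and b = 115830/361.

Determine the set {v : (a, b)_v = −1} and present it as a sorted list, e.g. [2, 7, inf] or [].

[3, 5]

(a, b) ≡ (3, 1430) mod (ℚ^×)²; places V = {2, 3, 5, 11, 13, 19, ∞}.
(a,b)_19: α=-2, u≡18; β=-2, v≡6 (mod 19); (18|19)=-1, (6|19)=+1; sign (−1)^0·-1^-2·+1^-2 = +1.
(a,b)_13: α=0, u≡10; β=1, v≡7 (mod 13); (10|13)=+1, (7|13)=-1; sign (−1)^0·+1^1·-1^0 = +1.
(a,b)_∞: sgn(3)=+, sgn(1430)=+, so +1.
(a,b)_2: α=2, β=1; u≡3, v≡3 (mod 8); ε(u)ε(v)=1·1, αω(v)=2·1, βω(u)=1·1; sum ≡ 0  ⇒  +1.
(a,b)_11: α=0, u≡4; β=1, v≡4 (mod 11); (4|11)=+1, (4|11)=+1; sign (−1)^0·+1^1·+1^0 = +1.
(a,b)_5: α=-2, u≡3; β=1, v≡1 (mod 5); (3|5)=-1, (1|5)=+1; sign (−1)^0·-1^1·+1^-2 = -1.
(a,b)_3: α=3, u≡1; β=4, v≡2 (mod 3); (1|3)=+1, (2|3)=-1; sign (−1)^0·+1^4·-1^3 = -1.
(3, 1430 / ℚ) ramifies at {3, 5}: a division algebra.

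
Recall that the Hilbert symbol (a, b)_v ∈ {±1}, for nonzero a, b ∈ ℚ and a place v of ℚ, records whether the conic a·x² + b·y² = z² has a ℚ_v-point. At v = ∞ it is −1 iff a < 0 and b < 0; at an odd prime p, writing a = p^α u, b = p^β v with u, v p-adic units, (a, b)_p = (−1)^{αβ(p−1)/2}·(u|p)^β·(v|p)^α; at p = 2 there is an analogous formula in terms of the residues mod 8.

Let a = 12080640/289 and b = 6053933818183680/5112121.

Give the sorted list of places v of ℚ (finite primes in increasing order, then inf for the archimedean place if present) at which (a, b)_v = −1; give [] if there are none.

(a, b) ≡ (390, 330) mod (ℚ^×)²; places V = {2, 3, 5, 7, 11, 13, 17, 19, ∞}.
(a,b)_11: α=2, u≡5; β=3, v≡7 (mod 11); (5|11)=+1, (7|11)=-1; sign (−1)^0·+1^3·-1^2 = +1.
(a,b)_∞: sgn(390)=+, sgn(330)=+, so +1.
(a,b)_13: α=1, u≡9; β=4, v≡11 (mod 13); (9|13)=+1, (11|13)=-1; sign (−1)^0·+1^4·-1^1 = -1.
(a,b)_2: α=9, β=17; u≡3, v≡5 (mod 8); ε(u)ε(v)=1·0, αω(v)=9·1, βω(u)=17·1; sum ≡ 0  ⇒  +1.
(a,b)_17: α=-2, u≡15; β=-2, v≡7 (mod 17); (15|17)=+1, (7|17)=-1; sign (−1)^0·+1^-2·-1^-2 = +1.
(a,b)_7: α=0, u≡6; β=-2, v≡2 (mod 7); (6|7)=-1, (2|7)=+1; sign (−1)^0·-1^-2·+1^0 = +1.
(a,b)_19: α=0, u≡15; β=-2, v≡6 (mod 19); (15|19)=-1, (6|19)=+1; sign (−1)^0·-1^-2·+1^0 = +1.
(a,b)_5: α=1, u≡2; β=1, v≡1 (mod 5); (2|5)=-1, (1|5)=+1; sign (−1)^0·-1^1·+1^1 = -1.
(a,b)_3: α=1, u≡1; β=5, v≡2 (mod 3); (1|3)=+1, (2|3)=-1; sign (−1)^1·+1^5·-1^1 = +1.
|Ram(390, 330)| = 2, even; anisotropic at {5, 13}.

[5, 13]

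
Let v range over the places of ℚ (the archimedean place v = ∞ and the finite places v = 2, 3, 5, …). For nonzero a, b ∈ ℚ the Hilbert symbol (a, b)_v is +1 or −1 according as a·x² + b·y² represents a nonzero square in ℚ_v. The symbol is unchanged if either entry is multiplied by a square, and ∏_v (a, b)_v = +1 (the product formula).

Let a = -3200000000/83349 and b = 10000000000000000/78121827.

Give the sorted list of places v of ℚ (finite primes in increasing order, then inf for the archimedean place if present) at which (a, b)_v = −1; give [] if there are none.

Mod squares: a ≡ -42, b ≡ 3. Check v ∈ {∞, 2, 3, 5, 7}.
v=∞: -42 < 0 and 3 > 0  ⇒  (a,b)_∞ = +1.
v=5: a=5^8·(≡2), b=5^16·(≡3) mod 5; (2|5)=-1, (3|5)=-1; (−1)^{8·16·2}·(-1)^16·(-1)^8 = +1.
v=7: a=7^-3·(≡4), b=7^-2·(≡6) mod 7; (4|7)=+1, (6|7)=-1; (−1)^{-3·-2·3}·(+1)^-2·(-1)^-3 = -1.
v=2: v_2(a)=13, v_2(b)=16; units ≡ 3, 3 (mod 8); ε·ε+αω+βω = 1·1+13·1+16·1 ≡ 0  ⇒  (a,b)_2 = +1.
v=3: a=3^-5·(≡1), b=3^-13·(≡1) mod 3; (1|3)=+1, (1|3)=+1; (−1)^{-5·-13·1}·(+1)^-13·(+1)^-5 = -1.
Ram(-42, 3) = {3, 7}; no ℚ_3-point on the conic.

[3, 7]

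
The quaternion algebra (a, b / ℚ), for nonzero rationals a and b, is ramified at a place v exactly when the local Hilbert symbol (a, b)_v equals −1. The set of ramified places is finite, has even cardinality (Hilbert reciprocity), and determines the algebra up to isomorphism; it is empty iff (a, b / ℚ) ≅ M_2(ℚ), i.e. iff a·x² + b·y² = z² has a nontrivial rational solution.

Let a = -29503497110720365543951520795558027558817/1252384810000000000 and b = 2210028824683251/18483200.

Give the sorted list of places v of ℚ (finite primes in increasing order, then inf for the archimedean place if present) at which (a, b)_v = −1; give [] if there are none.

Mod squares: a ≡ -211497, b ≡ 401302. Check v ∈ {∞, 2, 3, 5, 11, 13, 17, 19, 23, 29, 31, 37}.
v=13: a=13^13·(≡2), b=13^4·(≡2) mod 13; (2|13)=-1, (2|13)=-1; (−1)^{13·4·6}·(-1)^4·(-1)^13 = -1.
v=2: v_2(a)=-10, v_2(b)=-11; units ≡ 7, 3 (mod 8); ε·ε+αω+βω = 1·1+-10·1+-11·0 ≡ 1  ⇒  (a,b)_2 = -1.
v=3: a=3^13·(≡1), b=3^6·(≡1) mod 3; (1|3)=+1, (1|3)=+1; (−1)^{13·6·1}·(+1)^6·(+1)^13 = +1.
v=37: a=37^2·(≡13), b=37^1·(≡18) mod 37; (13|37)=-1, (18|37)=-1; (−1)^{2·1·18}·(-1)^1·(-1)^2 = -1.
v=17: a=17^3·(≡7), b=17^1·(≡14) mod 17; (7|17)=-1, (14|17)=-1; (−1)^{3·1·8}·(-1)^1·(-1)^3 = +1.
v=∞: -211497 < 0 and 401302 > 0  ⇒  (a,b)_∞ = +1.
v=11: a=11^3·(≡1), b=11^1·(≡10) mod 11; (1|11)=+1, (10|11)=-1; (−1)^{3·1·5}·(+1)^1·(-1)^3 = +1.
v=5: a=5^-10·(≡2), b=5^-2·(≡2) mod 5; (2|5)=-1, (2|5)=-1; (−1)^{-10·-2·2}·(-1)^-2·(-1)^-10 = +1.
v=23: a=23^4·(≡10), b=23^2·(≡14) mod 23; (10|23)=-1, (14|23)=-1; (−1)^{4·2·11}·(-1)^2·(-1)^4 = +1.
v=19: a=19^-4·(≡7), b=19^-2·(≡10) mod 19; (7|19)=+1, (10|19)=-1; (−1)^{-4·-2·9}·(+1)^-2·(-1)^-4 = +1.
v=31: a=31^-2·(≡5), b=31^0·(≡16) mod 31; (5|31)=+1, (16|31)=+1; (−1)^{-2·0·15}·(+1)^0·(+1)^-2 = +1.
v=29: a=29^3·(≡21), b=29^1·(≡6) mod 29; (21|29)=-1, (6|29)=+1; (−1)^{3·1·14}·(-1)^1·(+1)^3 = -1.
Ram(-211497, 401302) = {2, 13, 29, 37}; no ℚ_2-point on the conic.

[2, 13, 29, 37]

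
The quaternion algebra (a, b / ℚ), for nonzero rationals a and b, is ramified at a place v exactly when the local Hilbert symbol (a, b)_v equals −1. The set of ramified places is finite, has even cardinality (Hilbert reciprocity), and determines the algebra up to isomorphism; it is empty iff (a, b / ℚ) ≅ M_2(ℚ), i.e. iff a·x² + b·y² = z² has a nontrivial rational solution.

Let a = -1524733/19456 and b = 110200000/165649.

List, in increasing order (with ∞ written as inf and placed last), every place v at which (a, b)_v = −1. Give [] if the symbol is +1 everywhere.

Mod squares: a ≡ -703, b ≡ 2755. Check v ∈ {∞, 2, 5, 7, 11, 19, 29, 37}.
v=19: a=19^-1·(≡1), b=19^1·(≡14) mod 19; (1|19)=+1, (14|19)=-1; (−1)^{-1·1·9}·(+1)^1·(-1)^-1 = +1.
v=2: v_2(a)=-10, v_2(b)=6; units ≡ 1, 3 (mod 8); ε·ε+αω+βω = 0·1+-10·1+6·0 ≡ 0  ⇒  (a,b)_2 = +1.
v=∞: -703 < 0 and 2755 > 0  ⇒  (a,b)_∞ = +1.
v=29: a=29^2·(≡5), b=29^1·(≡14) mod 29; (5|29)=+1, (14|29)=-1; (−1)^{2·1·14}·(+1)^1·(-1)^2 = +1.
v=37: a=37^1·(≡17), b=37^-2·(≡31) mod 37; (17|37)=-1, (31|37)=-1; (−1)^{1·-2·18}·(-1)^-2·(-1)^1 = -1.
v=11: a=11^0·(≡4), b=11^-2·(≡4) mod 11; (4|11)=+1, (4|11)=+1; (−1)^{0·-2·5}·(+1)^-2·(+1)^0 = +1.
v=5: a=5^0·(≡2), b=5^5·(≡1) mod 5; (2|5)=-1, (1|5)=+1; (−1)^{0·5·2}·(-1)^5·(+1)^0 = -1.
v=7: a=7^2·(≡4), b=7^0·(≡1) mod 7; (4|7)=+1, (1|7)=+1; (−1)^{2·0·3}·(+1)^0·(+1)^2 = +1.
Ram(-703, 2755) = {5, 37}; no ℚ_5-point on the conic.

[5, 37]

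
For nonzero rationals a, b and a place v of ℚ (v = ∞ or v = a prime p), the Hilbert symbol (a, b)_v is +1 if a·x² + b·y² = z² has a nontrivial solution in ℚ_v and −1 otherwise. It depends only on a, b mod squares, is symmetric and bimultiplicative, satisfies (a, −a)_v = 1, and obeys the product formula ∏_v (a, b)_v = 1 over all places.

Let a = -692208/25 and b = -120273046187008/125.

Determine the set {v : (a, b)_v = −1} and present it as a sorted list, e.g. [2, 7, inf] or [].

[5, 11, 23, inf]

Mod squares: a ≡ -4807, b ≡ -25415. Check v ∈ {∞, 2, 3, 5, 11, 13, 17, 19, 23}.
v=11: a=11^1·(≡1), b=11^2·(≡6) mod 11; (1|11)=+1, (6|11)=-1; (−1)^{1·2·5}·(+1)^2·(-1)^1 = -1.
v=19: a=19^1·(≡8), b=19^2·(≡5) mod 19; (8|19)=-1, (5|19)=+1; (−1)^{1·2·9}·(-1)^2·(+1)^1 = +1.
v=2: v_2(a)=4, v_2(b)=10; units ≡ 1, 1 (mod 8); ε·ε+αω+βω = 0·0+4·0+10·0 ≡ 0  ⇒  (a,b)_2 = +1.
v=17: a=17^0·(≡4), b=17^1·(≡1) mod 17; (4|17)=+1, (1|17)=+1; (−1)^{0·1·8}·(+1)^1·(+1)^0 = +1.
v=3: a=3^2·(≡2), b=3^0·(≡1) mod 3; (2|3)=-1, (1|3)=+1; (−1)^{2·0·1}·(-1)^0·(+1)^2 = +1.
v=13: a=13^0·(≡10), b=13^1·(≡5) mod 13; (10|13)=+1, (5|13)=-1; (−1)^{0·1·6}·(+1)^1·(-1)^0 = +1.
v=23: a=23^1·(≡17), b=23^3·(≡11) mod 23; (17|23)=-1, (11|23)=-1; (−1)^{1·3·11}·(-1)^3·(-1)^1 = -1.
v=∞: -4807 < 0 and -25415 < 0  ⇒  (a,b)_∞ = -1.
v=5: a=5^-2·(≡2), b=5^-3·(≡2) mod 5; (2|5)=-1, (2|5)=-1; (−1)^{-2·-3·2}·(-1)^-3·(-1)^-2 = -1.
Ram(-4807, -25415) = {5, 11, 23, ∞}; no ℚ_5-point on the conic.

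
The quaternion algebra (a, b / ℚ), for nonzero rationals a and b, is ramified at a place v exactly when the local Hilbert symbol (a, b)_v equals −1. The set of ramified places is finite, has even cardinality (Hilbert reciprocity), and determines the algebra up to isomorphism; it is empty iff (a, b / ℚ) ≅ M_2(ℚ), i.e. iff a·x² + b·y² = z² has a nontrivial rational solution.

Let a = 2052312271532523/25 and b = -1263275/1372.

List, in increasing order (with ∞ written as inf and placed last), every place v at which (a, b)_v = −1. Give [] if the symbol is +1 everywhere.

(a, b) ≡ (1062347, -2093) mod (ℚ^×)²; places V = {2, 3, 5, 7, 11, 13, 17, 19, 23, ∞}.
(a,b)_19: α=1, u≡14; β=0, v≡4 (mod 19); (14|19)=-1, (4|19)=+1; sign (−1)^0·-1^0·+1^1 = +1.
(a,b)_17: α=1, u≡9; β=0, v≡1 (mod 17); (9|17)=+1, (1|17)=+1; sign (−1)^0·+1^0·+1^1 = +1.
(a,b)_2: α=0, β=-2; u≡3, v≡3 (mod 8); ε(u)ε(v)=1·1, αω(v)=0·1, βω(u)=-2·1; sum ≡ 1  ⇒  -1.
(a,b)_23: α=3, u≡10; β=1, v≡3 (mod 23); (10|23)=-1, (3|23)=+1; sign (−1)^1·-1^1·+1^3 = +1.
(a,b)_13: α=3, u≡12; β=3, v≡7 (mod 13); (12|13)=+1, (7|13)=-1; sign (−1)^0·+1^3·-1^3 = -1.
(a,b)_5: α=-2, u≡3; β=2, v≡2 (mod 5); (3|5)=-1, (2|5)=-1; sign (−1)^0·-1^2·-1^-2 = +1.
(a,b)_11: α=1, u≡2; β=0, v≡8 (mod 11); (2|11)=-1, (8|11)=-1; sign (−1)^0·-1^0·-1^1 = -1.
(a,b)_3: α=2, u≡2; β=0, v≡1 (mod 3); (2|3)=-1, (1|3)=+1; sign (−1)^0·-1^0·+1^2 = +1.
(a,b)_7: α=4, u≡5; β=-3, v≡2 (mod 7); (5|7)=-1, (2|7)=+1; sign (−1)^0·-1^-3·+1^4 = -1.
(a,b)_∞: sgn(1062347)=+, sgn(-2093)=−, so +1.
(1062347, -2093 / ℚ) ramifies at {2, 7, 11, 13}: a division algebra.

[2, 7, 11, 13]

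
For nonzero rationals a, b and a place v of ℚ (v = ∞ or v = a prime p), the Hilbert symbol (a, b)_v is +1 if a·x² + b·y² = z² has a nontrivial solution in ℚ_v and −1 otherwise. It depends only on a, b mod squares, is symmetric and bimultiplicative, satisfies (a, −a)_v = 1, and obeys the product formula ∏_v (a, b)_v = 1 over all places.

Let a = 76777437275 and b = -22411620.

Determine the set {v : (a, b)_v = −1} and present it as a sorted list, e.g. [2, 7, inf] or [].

[2, 3]

Mod squares: a ≡ 11, b ≡ -105. Check v ∈ {∞, 2, 3, 5, 7, 11, 31}.
v=31: a=31^2·(≡13), b=31^0·(≡16) mod 31; (13|31)=-1, (16|31)=+1; (−1)^{2·0·15}·(-1)^0·(+1)^2 = +1.
v=7: a=7^4·(≡1), b=7^3·(≡5) mod 7; (1|7)=+1, (5|7)=-1; (−1)^{4·3·3}·(+1)^3·(-1)^4 = +1.
v=5: a=5^2·(≡1), b=5^1·(≡1) mod 5; (1|5)=+1, (1|5)=+1; (−1)^{2·1·2}·(+1)^1·(+1)^2 = +1.
v=11: a=11^3·(≡3), b=11^2·(≡9) mod 11; (3|11)=+1, (9|11)=+1; (−1)^{3·2·5}·(+1)^2·(+1)^3 = +1.
v=3: a=3^0·(≡2), b=3^3·(≡1) mod 3; (2|3)=-1, (1|3)=+1; (−1)^{0·3·1}·(-1)^3·(+1)^0 = -1.
v=∞: 11 > 0 and -105 < 0  ⇒  (a,b)_∞ = +1.
v=2: v_2(a)=0, v_2(b)=2; units ≡ 3, 7 (mod 8); ε·ε+αω+βω = 1·1+0·0+2·1 ≡ 1  ⇒  (a,b)_2 = -1.
(11, -105 / ℚ) ramifies at {2, 3}: a division algebra.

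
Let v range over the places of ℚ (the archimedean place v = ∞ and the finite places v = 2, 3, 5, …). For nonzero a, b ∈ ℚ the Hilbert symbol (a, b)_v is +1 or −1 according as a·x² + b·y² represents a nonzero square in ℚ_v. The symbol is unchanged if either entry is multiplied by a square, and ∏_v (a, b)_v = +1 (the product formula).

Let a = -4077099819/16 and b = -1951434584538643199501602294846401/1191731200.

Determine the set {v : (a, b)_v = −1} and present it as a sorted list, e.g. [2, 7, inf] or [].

[2, 3, 11, inf]

(a, b) ≡ (-2680539, -3103782) mod (ℚ^×)²; places V = {2, 3, 5, 11, 13, 17, 19, 23, 31, 37, 41, 43, ∞}.
(a,b)_37: α=1, u≡9; β=3, v≡7 (mod 37); (9|37)=+1, (7|37)=+1; sign (−1)^0·+1^3·+1^1 = +1.
(a,b)_31: α=1, u≡22; β=3, v≡28 (mod 31); (22|31)=-1, (28|31)=+1; sign (−1)^1·-1^3·+1^1 = +1.
(a,b)_19: α=1, u≡2; β=4, v≡4 (mod 19); (2|19)=-1, (4|19)=+1; sign (−1)^0·-1^4·+1^1 = +1.
(a,b)_5: α=0, u≡1; β=-2, v≡3 (mod 5); (1|5)=+1, (3|5)=-1; sign (−1)^0·+1^-2·-1^0 = +1.
(a,b)_17: α=0, u≡2; β=2, v≡10 (mod 17); (2|17)=+1, (10|17)=-1; sign (−1)^0·+1^2·-1^0 = +1.
(a,b)_13: α=2, u≡1; β=2, v≡11 (mod 13); (1|13)=+1, (11|13)=-1; sign (−1)^0·+1^2·-1^2 = +1.
(a,b)_41: α=1, u≡4; β=3, v≡20 (mod 41); (4|41)=+1, (20|41)=+1; sign (−1)^0·+1^3·+1^1 = +1.
(a,b)_23: α=0, u≡5; β=-2, v≡19 (mod 23); (5|23)=-1, (19|23)=-1; sign (−1)^0·-1^-2·-1^0 = +1.
(a,b)_3: α=3, u≡1; β=13, v≡1 (mod 3); (1|3)=+1, (1|3)=+1; sign (−1)^1·+1^13·+1^3 = -1.
(a,b)_11: α=0, u≡2; β=-1, v≡8 (mod 11); (2|11)=-1, (8|11)=-1; sign (−1)^0·-1^-1·-1^0 = -1.
(a,b)_43: α=0, u≡38; β=2, v≡4 (mod 43); (38|43)=+1, (4|43)=+1; sign (−1)^0·+1^2·+1^0 = +1.
(a,b)_2: α=-4, β=-13; u≡5, v≡5 (mod 8); ε(u)ε(v)=0·0, αω(v)=-4·1, βω(u)=-13·1; sum ≡ 1  ⇒  -1.
(a,b)_∞: sgn(-2680539)=−, sgn(-3103782)=−, so -1.
Ram(-2680539, -3103782) = {2, 3, 11, ∞}; no ℚ_2-point on the conic.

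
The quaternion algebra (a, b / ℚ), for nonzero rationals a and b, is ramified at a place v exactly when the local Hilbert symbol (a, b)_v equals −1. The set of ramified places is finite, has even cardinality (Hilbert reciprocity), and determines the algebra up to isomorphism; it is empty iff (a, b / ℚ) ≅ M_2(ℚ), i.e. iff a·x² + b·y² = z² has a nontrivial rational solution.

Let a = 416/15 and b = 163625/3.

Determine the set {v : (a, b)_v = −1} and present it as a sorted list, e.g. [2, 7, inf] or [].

[7, 13]

Mod squares: a ≡ 390, b ≡ 19635. Check v ∈ {∞, 2, 3, 5, 7, 11, 13, 17}.
v=∞: 390 > 0 and 19635 > 0  ⇒  (a,b)_∞ = +1.
v=2: v_2(a)=5, v_2(b)=0; units ≡ 3, 3 (mod 8); ε·ε+αω+βω = 1·1+5·1+0·1 ≡ 0  ⇒  (a,b)_2 = +1.
v=3: a=3^-1·(≡1), b=3^-1·(≡2) mod 3; (1|3)=+1, (2|3)=-1; (−1)^{-1·-1·1}·(+1)^-1·(-1)^-1 = +1.
v=5: a=5^-1·(≡2), b=5^3·(≡3) mod 5; (2|5)=-1, (3|5)=-1; (−1)^{-1·3·2}·(-1)^3·(-1)^-1 = +1.
v=11: a=11^0·(≡5), b=11^1·(≡1) mod 11; (5|11)=+1, (1|11)=+1; (−1)^{0·1·5}·(+1)^1·(+1)^0 = +1.
v=17: a=17^0·(≡13), b=17^1·(≡1) mod 17; (13|17)=+1, (1|17)=+1; (−1)^{0·1·8}·(+1)^1·(+1)^0 = +1.
v=7: a=7^0·(≡3), b=7^1·(≡3) mod 7; (3|7)=-1, (3|7)=-1; (−1)^{0·1·3}·(-1)^1·(-1)^0 = -1.
v=13: a=13^1·(≡3), b=13^0·(≡11) mod 13; (3|13)=+1, (11|13)=-1; (−1)^{1·0·6}·(+1)^0·(-1)^1 = -1.
|Ram(390, 19635)| = 2, even; anisotropic at {7, 13}.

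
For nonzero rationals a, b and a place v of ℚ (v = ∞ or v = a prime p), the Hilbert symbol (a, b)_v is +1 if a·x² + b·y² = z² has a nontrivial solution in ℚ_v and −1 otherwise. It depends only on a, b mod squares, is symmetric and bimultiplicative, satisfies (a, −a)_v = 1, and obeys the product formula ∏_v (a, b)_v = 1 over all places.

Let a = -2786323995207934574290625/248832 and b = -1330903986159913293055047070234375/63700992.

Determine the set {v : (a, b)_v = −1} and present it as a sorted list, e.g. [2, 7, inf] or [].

(a, b) ≡ (-32595, -84530797365) mod (ℚ^×)²; places V = {2, 3, 5, 7, 13, 17, 19, 31, 37, 41, 53, ∞}.
(a,b)_13: α=2, u≡3; β=2, v≡1 (mod 13); (3|13)=+1, (1|13)=+1; sign (−1)^0·+1^2·+1^2 = +1.
(a,b)_31: α=2, u≡21; β=3, v≡24 (mod 31); (21|31)=-1, (24|31)=-1; sign (−1)^0·-1^3·-1^2 = -1.
(a,b)_5: α=5, u≡1; β=7, v≡3 (mod 5); (1|5)=+1, (3|5)=-1; sign (−1)^0·+1^7·-1^5 = -1.
(a,b)_19: α=4, u≡4; β=7, v≡1 (mod 19); (4|19)=+1, (1|19)=+1; sign (−1)^0·+1^7·+1^4 = +1.
(a,b)_41: α=1, u≡16; β=1, v≡35 (mod 41); (16|41)=+1, (35|41)=-1; sign (−1)^0·+1^1·-1^1 = -1.
(a,b)_∞: sgn(-32595)=−, sgn(-84530797365)=−, so -1.
(a,b)_53: α=1, u≡35; β=1, v≡32 (mod 53); (35|53)=-1, (32|53)=-1; sign (−1)^0·-1^1·-1^1 = +1.
(a,b)_37: α=2, u≡32; β=3, v≡10 (mod 37); (32|37)=-1, (10|37)=+1; sign (−1)^0·-1^3·+1^2 = -1.
(a,b)_7: α=2, u≡2; β=1, v≡6 (mod 7); (2|7)=+1, (6|7)=-1; sign (−1)^0·+1^1·-1^2 = +1.
(a,b)_3: α=-5, u≡1; β=-5, v≡2 (mod 3); (1|3)=+1, (2|3)=-1; sign (−1)^1·+1^-5·-1^-5 = +1.
(a,b)_17: α=2, u≡10; β=3, v≡15 (mod 17); (10|17)=-1, (15|17)=+1; sign (−1)^0·-1^3·+1^2 = -1.
(a,b)_2: α=-10, β=-18; u≡5, v≡3 (mod 8); ε(u)ε(v)=0·1, αω(v)=-10·1, βω(u)=-18·1; sum ≡ 0  ⇒  +1.
(-32595, -84530797365 / ℚ) ramifies at {5, 17, 31, 37, 41, ∞}: a division algebra.

[5, 17, 31, 37, 41, inf]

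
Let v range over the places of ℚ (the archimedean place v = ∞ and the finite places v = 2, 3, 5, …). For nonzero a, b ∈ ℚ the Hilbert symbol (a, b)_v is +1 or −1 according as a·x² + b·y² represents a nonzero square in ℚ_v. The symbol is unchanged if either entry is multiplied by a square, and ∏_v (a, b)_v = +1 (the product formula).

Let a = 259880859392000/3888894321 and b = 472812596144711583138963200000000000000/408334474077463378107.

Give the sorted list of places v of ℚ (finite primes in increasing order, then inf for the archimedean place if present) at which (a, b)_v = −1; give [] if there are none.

[2, 3, 7, 19]

Mod squares: a ≡ 14630, b ≡ 4389. Check v ∈ {∞, 2, 3, 5, 7, 11, 13, 17, 19, 41}.
v=7: a=7^5·(≡2), b=7^13·(≡4) mod 7; (2|7)=+1, (4|7)=+1; (−1)^{5·13·3}·(+1)^13·(+1)^5 = -1.
v=13: a=13^-4·(≡11), b=13^-8·(≡5) mod 13; (11|13)=-1, (5|13)=-1; (−1)^{-4·-8·6}·(-1)^-8·(-1)^-4 = +1.
v=17: a=17^2·(≡7), b=17^4·(≡5) mod 17; (7|17)=-1, (5|17)=-1; (−1)^{2·4·8}·(-1)^4·(-1)^2 = +1.
v=19: a=19^1·(≡13), b=19^3·(≡2) mod 19; (13|19)=-1, (2|19)=-1; (−1)^{1·3·9}·(-1)^3·(-1)^1 = -1.
v=11: a=11^1·(≡7), b=11^3·(≡5) mod 11; (7|11)=-1, (5|11)=+1; (−1)^{1·3·5}·(-1)^3·(+1)^1 = +1.
v=5: a=5^3·(≡1), b=5^14·(≡4) mod 5; (1|5)=+1, (4|5)=+1; (−1)^{3·14·2}·(+1)^14·(+1)^3 = +1.
v=3: a=3^-4·(≡2), b=3^-11·(≡2) mod 3; (2|3)=-1, (2|3)=-1; (−1)^{-4·-11·1}·(-1)^-11·(-1)^-4 = -1.
v=41: a=41^-2·(≡6), b=41^-4·(≡32) mod 41; (6|41)=-1, (32|41)=+1; (−1)^{-2·-4·20}·(-1)^-4·(+1)^-2 = +1.
v=∞: 14630 > 0 and 4389 > 0  ⇒  (a,b)_∞ = +1.
v=2: v_2(a)=11, v_2(b)=20; units ≡ 3, 5 (mod 8); ε·ε+αω+βω = 1·0+11·1+20·1 ≡ 1  ⇒  (a,b)_2 = -1.
Ram(14630, 4389) = {2, 3, 7, 19}; no ℚ_2-point on the conic.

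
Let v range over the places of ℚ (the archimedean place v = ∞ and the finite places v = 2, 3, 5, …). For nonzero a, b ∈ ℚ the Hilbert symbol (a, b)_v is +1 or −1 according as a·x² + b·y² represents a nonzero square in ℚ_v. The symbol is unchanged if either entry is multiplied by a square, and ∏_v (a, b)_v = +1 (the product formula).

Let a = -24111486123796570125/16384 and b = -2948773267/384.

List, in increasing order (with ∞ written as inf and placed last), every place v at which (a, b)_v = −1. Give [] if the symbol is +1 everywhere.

(a, b) ≡ (-4845, -1122) mod (ℚ^×)²; places V = {2, 3, 5, 11, 17, 19, ∞}.
(a,b)_∞: sgn(-4845)=−, sgn(-1122)=−, so -1.
(a,b)_5: α=3, u≡1; β=0, v≡2 (mod 5); (1|5)=+1, (2|5)=-1; sign (−1)^0·+1^0·-1^3 = -1.
(a,b)_3: α=1, u≡2; β=-1, v≡1 (mod 3); (2|3)=-1, (1|3)=+1; sign (−1)^1·-1^-1·+1^1 = +1.
(a,b)_11: α=4, u≡6; β=3, v≡2 (mod 11); (6|11)=-1, (2|11)=-1; sign (−1)^0·-1^3·-1^4 = -1.
(a,b)_19: α=7, u≡9; β=4, v≡10 (mod 19); (9|19)=+1, (10|19)=-1; sign (−1)^0·+1^4·-1^7 = -1.
(a,b)_2: α=-14, β=-7; u≡3, v≡7 (mod 8); ε(u)ε(v)=1·1, αω(v)=-14·0, βω(u)=-7·1; sum ≡ 0  ⇒  +1.
(a,b)_17: α=3, u≡9; β=1, v≡9 (mod 17); (9|17)=+1, (9|17)=+1; sign (−1)^0·+1^1·+1^3 = +1.
(-4845, -1122 / ℚ) ramifies at {5, 11, 19, ∞}: a division algebra.

[5, 11, 19, inf]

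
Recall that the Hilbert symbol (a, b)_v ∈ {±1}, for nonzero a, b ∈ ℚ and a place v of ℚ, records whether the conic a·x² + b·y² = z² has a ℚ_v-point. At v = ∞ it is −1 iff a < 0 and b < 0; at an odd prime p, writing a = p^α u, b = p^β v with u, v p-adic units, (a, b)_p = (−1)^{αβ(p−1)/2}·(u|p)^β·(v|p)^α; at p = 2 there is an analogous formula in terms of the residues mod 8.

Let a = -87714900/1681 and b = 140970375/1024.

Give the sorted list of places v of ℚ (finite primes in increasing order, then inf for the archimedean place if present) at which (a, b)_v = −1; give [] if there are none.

[2, 7]

Mod squares: a ≡ -221, b ≡ 7735. Check v ∈ {∞, 2, 3, 5, 7, 13, 17, 41}.
v=13: a=13^1·(≡3), b=13^1·(≡12) mod 13; (3|13)=+1, (12|13)=+1; (−1)^{1·1·6}·(+1)^1·(+1)^1 = +1.
v=3: a=3^4·(≡1), b=3^6·(≡1) mod 3; (1|3)=+1, (1|3)=+1; (−1)^{4·6·1}·(+1)^6·(+1)^4 = +1.
v=17: a=17^1·(≡15), b=17^1·(≡16) mod 17; (15|17)=+1, (16|17)=+1; (−1)^{1·1·8}·(+1)^1·(+1)^1 = +1.
v=41: a=41^-2·(≡8), b=41^0·(≡7) mod 41; (8|41)=+1, (7|41)=-1; (−1)^{-2·0·20}·(+1)^0·(-1)^-2 = +1.
v=7: a=7^2·(≡3), b=7^1·(≡5) mod 7; (3|7)=-1, (5|7)=-1; (−1)^{2·1·3}·(-1)^1·(-1)^2 = -1.
v=2: v_2(a)=2, v_2(b)=-10; units ≡ 3, 7 (mod 8); ε·ε+αω+βω = 1·1+2·0+-10·1 ≡ 1  ⇒  (a,b)_2 = -1.
v=∞: -221 < 0 and 7735 > 0  ⇒  (a,b)_∞ = +1.
v=5: a=5^2·(≡4), b=5^3·(≡2) mod 5; (4|5)=+1, (2|5)=-1; (−1)^{2·3·2}·(+1)^3·(-1)^2 = +1.
(-221, 7735 / ℚ) ramifies at {2, 7}: a division algebra.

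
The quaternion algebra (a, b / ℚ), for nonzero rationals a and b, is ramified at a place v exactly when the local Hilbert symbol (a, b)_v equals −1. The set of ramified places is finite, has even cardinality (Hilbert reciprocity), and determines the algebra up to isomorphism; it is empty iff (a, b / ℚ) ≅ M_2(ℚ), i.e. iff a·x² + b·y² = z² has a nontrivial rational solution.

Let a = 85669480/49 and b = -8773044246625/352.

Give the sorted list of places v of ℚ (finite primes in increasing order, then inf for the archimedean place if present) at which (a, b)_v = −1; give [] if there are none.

Mod squares: a ≡ 126730, b ≡ -48070. Check v ∈ {∞, 2, 5, 7, 11, 13, 19, 23, 29}.
v=29: a=29^1·(≡9), b=29^2·(≡11) mod 29; (9|29)=+1, (11|29)=-1; (−1)^{1·2·14}·(+1)^2·(-1)^1 = -1.
v=5: a=5^1·(≡4), b=5^3·(≡1) mod 5; (4|5)=+1, (1|5)=+1; (−1)^{1·3·2}·(+1)^3·(+1)^1 = +1.
v=∞: 126730 > 0 and -48070 < 0  ⇒  (a,b)_∞ = +1.
v=19: a=19^1·(≡1), b=19^3·(≡9) mod 19; (1|19)=+1, (9|19)=+1; (−1)^{1·3·9}·(+1)^3·(+1)^1 = -1.
v=13: a=13^2·(≡5), b=13^0·(≡4) mod 13; (5|13)=-1, (4|13)=+1; (−1)^{2·0·6}·(-1)^0·(+1)^2 = +1.
v=23: a=23^1·(≡16), b=23^3·(≡9) mod 23; (16|23)=+1, (9|23)=+1; (−1)^{1·3·11}·(+1)^3·(+1)^1 = -1.
v=11: a=11^0·(≡10), b=11^-1·(≡10) mod 11; (10|11)=-1, (10|11)=-1; (−1)^{0·-1·5}·(-1)^-1·(-1)^0 = -1.
v=2: v_2(a)=3, v_2(b)=-5; units ≡ 5, 5 (mod 8); ε·ε+αω+βω = 0·0+3·1+-5·1 ≡ 0  ⇒  (a,b)_2 = +1.
v=7: a=7^-2·(≡1), b=7^0·(≡3) mod 7; (1|7)=+1, (3|7)=-1; (−1)^{-2·0·3}·(+1)^0·(-1)^-2 = +1.
(126730, -48070 / ℚ) ramifies at {11, 19, 23, 29}: a division algebra.

[11, 19, 23, 29]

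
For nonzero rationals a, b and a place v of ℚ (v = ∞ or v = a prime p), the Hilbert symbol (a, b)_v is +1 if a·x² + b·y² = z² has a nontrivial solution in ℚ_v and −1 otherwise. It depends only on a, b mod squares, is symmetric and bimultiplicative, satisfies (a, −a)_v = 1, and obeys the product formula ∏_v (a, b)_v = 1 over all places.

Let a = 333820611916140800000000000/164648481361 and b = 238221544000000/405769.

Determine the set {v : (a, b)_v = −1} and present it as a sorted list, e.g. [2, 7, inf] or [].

Mod squares: a ≡ 170, b ≡ 206074. Check v ∈ {∞, 2, 5, 7, 11, 13, 17, 19, 29}.
v=2: v_2(a)=17, v_2(b)=9; units ≡ 5, 5 (mod 8); ε·ε+αω+βω = 0·0+17·1+9·1 ≡ 0  ⇒  (a,b)_2 = +1.
v=5: a=5^11·(≡4), b=5^6·(≡4) mod 5; (4|5)=+1, (4|5)=+1; (−1)^{11·6·2}·(+1)^6·(+1)^11 = +1.
v=29: a=29^2·(≡7), b=29^1·(≡28) mod 29; (7|29)=+1, (28|29)=+1; (−1)^{2·1·14}·(+1)^1·(+1)^2 = +1.
v=13: a=13^-4·(≡10), b=13^-2·(≡6) mod 13; (10|13)=+1, (6|13)=-1; (−1)^{-4·-2·6}·(+1)^-2·(-1)^-4 = +1.
v=17: a=17^5·(≡3), b=17^3·(≡8) mod 17; (3|17)=-1, (8|17)=+1; (−1)^{5·3·8}·(-1)^3·(+1)^5 = -1.
v=7: a=7^-8·(≡4), b=7^-4·(≡1) mod 7; (4|7)=+1, (1|7)=+1; (−1)^{-8·-4·3}·(+1)^-4·(+1)^-8 = +1.
v=19: a=19^2·(≡10), b=19^1·(≡16) mod 19; (10|19)=-1, (16|19)=+1; (−1)^{2·1·9}·(-1)^1·(+1)^2 = -1.
v=∞: 170 > 0 and 206074 > 0  ⇒  (a,b)_∞ = +1.
v=11: a=11^2·(≡9), b=11^1·(≡1) mod 11; (9|11)=+1, (1|11)=+1; (−1)^{2·1·5}·(+1)^1·(+1)^2 = +1.
|Ram(170, 206074)| = 2, even; anisotropic at {17, 19}.

[17, 19]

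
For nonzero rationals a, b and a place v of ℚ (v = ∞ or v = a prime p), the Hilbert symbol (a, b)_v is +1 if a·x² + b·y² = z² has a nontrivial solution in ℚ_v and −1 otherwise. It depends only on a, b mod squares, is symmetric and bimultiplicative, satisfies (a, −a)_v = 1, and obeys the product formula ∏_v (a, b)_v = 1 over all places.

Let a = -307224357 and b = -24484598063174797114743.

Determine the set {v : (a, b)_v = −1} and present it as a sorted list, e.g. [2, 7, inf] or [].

[11, inf]

(a, b) ≡ (-851037, -28823) mod (ℚ^×)²; places V = {2, 3, 11, 17, 19, 37, 41, ∞}.
(a,b)_∞: sgn(-851037)=−, sgn(-28823)=−, so -1.
(a,b)_3: α=1, u≡1; β=4, v≡1 (mod 3); (1|3)=+1, (1|3)=+1; sign (−1)^0·+1^4·+1^1 = +1.
(a,b)_19: α=2, u≡11; β=5, v≡18 (mod 19); (11|19)=+1, (18|19)=-1; sign (−1)^0·+1^5·-1^2 = +1.
(a,b)_11: α=1, u≡8; β=2, v≡10 (mod 11); (8|11)=-1, (10|11)=-1; sign (−1)^0·-1^2·-1^1 = -1.
(a,b)_41: α=1, u≡6; β=3, v≡24 (mod 41); (6|41)=-1, (24|41)=-1; sign (−1)^0·-1^3·-1^1 = +1.
(a,b)_17: α=1, u≡16; β=2, v≡13 (mod 17); (16|17)=+1, (13|17)=+1; sign (−1)^0·+1^2·+1^1 = +1.
(a,b)_37: α=1, u≡31; β=3, v≡18 (mod 37); (31|37)=-1, (18|37)=-1; sign (−1)^0·-1^3·-1^1 = +1.
(a,b)_2: α=0, β=0; u≡3, v≡1 (mod 8); ε(u)ε(v)=1·0, αω(v)=0·0, βω(u)=0·1; sum ≡ 0  ⇒  +1.
Ram(-851037, -28823) = {11, ∞}; no ℚ_11-point on the conic.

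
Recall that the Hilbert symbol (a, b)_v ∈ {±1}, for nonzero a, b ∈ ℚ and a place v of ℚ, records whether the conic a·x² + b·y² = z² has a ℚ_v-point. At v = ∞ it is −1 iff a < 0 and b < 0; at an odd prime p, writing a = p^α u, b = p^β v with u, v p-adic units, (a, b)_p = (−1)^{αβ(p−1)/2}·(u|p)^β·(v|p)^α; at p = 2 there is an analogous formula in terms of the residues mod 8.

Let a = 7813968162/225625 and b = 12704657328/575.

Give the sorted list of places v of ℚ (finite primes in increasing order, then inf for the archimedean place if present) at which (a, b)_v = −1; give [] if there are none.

[2, 3]

(a, b) ≡ (1122, 69) mod (ℚ^×)²; places V = {2, 3, 5, 7, 11, 13, 17, 19, 23, 29, ∞}.
(a,b)_2: α=1, β=4; u≡1, v≡5 (mod 8); ε(u)ε(v)=0·0, αω(v)=1·1, βω(u)=4·0; sum ≡ 1  ⇒  -1.
(a,b)_11: α=1, u≡9; β=2, v≡4 (mod 11); (9|11)=+1, (4|11)=+1; sign (−1)^0·+1^2·+1^1 = +1.
(a,b)_13: α=2, u≡10; β=0, v≡4 (mod 13); (10|13)=+1, (4|13)=+1; sign (−1)^0·+1^0·+1^2 = +1.
(a,b)_7: α=2, u≡2; β=0, v≡6 (mod 7); (2|7)=+1, (6|7)=-1; sign (−1)^0·+1^0·-1^2 = +1.
(a,b)_17: α=1, u≡2; β=2, v≡8 (mod 17); (2|17)=+1, (8|17)=+1; sign (−1)^0·+1^2·+1^1 = +1.
(a,b)_∞: sgn(1122)=+, sgn(69)=+, so +1.
(a,b)_5: α=-4, u≡2; β=-2, v≡1 (mod 5); (2|5)=-1, (1|5)=+1; sign (−1)^0·-1^-2·+1^-4 = +1.
(a,b)_3: α=1, u≡2; β=3, v≡2 (mod 3); (2|3)=-1, (2|3)=-1; sign (−1)^1·-1^3·-1^1 = -1.
(a,b)_29: α=2, u≡6; β=2, v≡26 (mod 29); (6|29)=+1, (26|29)=-1; sign (−1)^0·+1^2·-1^2 = +1.
(a,b)_19: α=-2, u≡17; β=0, v≡12 (mod 19); (17|19)=+1, (12|19)=-1; sign (−1)^0·+1^0·-1^-2 = +1.
(a,b)_23: α=0, u≡13; β=-1, v≡18 (mod 23); (13|23)=+1, (18|23)=+1; sign (−1)^0·+1^-1·+1^0 = +1.
|Ram(1122, 69)| = 2, even; anisotropic at {2, 3}.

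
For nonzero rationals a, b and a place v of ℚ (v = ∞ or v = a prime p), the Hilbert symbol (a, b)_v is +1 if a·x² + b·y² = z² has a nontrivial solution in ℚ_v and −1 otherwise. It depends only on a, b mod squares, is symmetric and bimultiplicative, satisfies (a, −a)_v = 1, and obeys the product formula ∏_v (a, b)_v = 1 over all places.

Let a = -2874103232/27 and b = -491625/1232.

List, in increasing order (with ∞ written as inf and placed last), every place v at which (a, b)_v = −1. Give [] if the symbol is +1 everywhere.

Mod squares: a ≡ -16269, b ≡ -168245. Check v ∈ {∞, 2, 3, 5, 7, 11, 13, 17, 19, 23, 29}.
v=29: a=29^1·(≡15), b=29^0·(≡5) mod 29; (15|29)=-1, (5|29)=+1; (−1)^{1·0·14}·(-1)^0·(+1)^1 = +1.
v=7: a=7^2·(≡5), b=7^-1·(≡6) mod 7; (5|7)=-1, (6|7)=-1; (−1)^{2·-1·3}·(-1)^-1·(-1)^2 = -1.
v=5: a=5^0·(≡4), b=5^3·(≡1) mod 5; (4|5)=+1, (1|5)=+1; (−1)^{0·3·2}·(+1)^3·(+1)^0 = +1.
v=17: a=17^1·(≡7), b=17^0·(≡4) mod 17; (7|17)=-1, (4|17)=+1; (−1)^{1·0·8}·(-1)^0·(+1)^1 = +1.
v=11: a=11^1·(≡6), b=11^-1·(≡10) mod 11; (6|11)=-1, (10|11)=-1; (−1)^{1·-1·5}·(-1)^-1·(-1)^1 = -1.
v=3: a=3^-3·(≡1), b=3^2·(≡1) mod 3; (1|3)=+1, (1|3)=+1; (−1)^{-3·2·1}·(+1)^2·(+1)^-3 = +1.
v=19: a=19^0·(≡2), b=19^1·(≡18) mod 19; (2|19)=-1, (18|19)=-1; (−1)^{0·1·9}·(-1)^1·(-1)^0 = -1.
v=13: a=13^2·(≡7), b=13^0·(≡10) mod 13; (7|13)=-1, (10|13)=+1; (−1)^{2·0·6}·(-1)^0·(+1)^2 = +1.
v=2: v_2(a)=6, v_2(b)=-4; units ≡ 3, 3 (mod 8); ε·ε+αω+βω = 1·1+6·1+-4·1 ≡ 1  ⇒  (a,b)_2 = -1.
v=23: a=23^0·(≡11), b=23^1·(≡10) mod 23; (11|23)=-1, (10|23)=-1; (−1)^{0·1·11}·(-1)^1·(-1)^0 = -1.
v=∞: -16269 < 0 and -168245 < 0  ⇒  (a,b)_∞ = -1.
(-16269, -168245 / ℚ) ramifies at {2, 7, 11, 19, 23, ∞}: a division algebra.

[2, 7, 11, 19, 23, inf]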